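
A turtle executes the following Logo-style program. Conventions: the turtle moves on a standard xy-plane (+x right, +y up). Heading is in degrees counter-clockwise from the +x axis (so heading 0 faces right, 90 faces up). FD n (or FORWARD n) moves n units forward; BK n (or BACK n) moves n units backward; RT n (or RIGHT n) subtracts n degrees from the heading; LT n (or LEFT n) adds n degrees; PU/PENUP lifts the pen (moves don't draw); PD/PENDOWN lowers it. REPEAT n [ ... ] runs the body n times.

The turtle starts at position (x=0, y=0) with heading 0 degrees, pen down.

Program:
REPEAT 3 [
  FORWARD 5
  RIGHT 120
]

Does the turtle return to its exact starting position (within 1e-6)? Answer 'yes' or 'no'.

Answer: yes

Derivation:
Executing turtle program step by step:
Start: pos=(0,0), heading=0, pen down
REPEAT 3 [
  -- iteration 1/3 --
  FD 5: (0,0) -> (5,0) [heading=0, draw]
  RT 120: heading 0 -> 240
  -- iteration 2/3 --
  FD 5: (5,0) -> (2.5,-4.33) [heading=240, draw]
  RT 120: heading 240 -> 120
  -- iteration 3/3 --
  FD 5: (2.5,-4.33) -> (0,0) [heading=120, draw]
  RT 120: heading 120 -> 0
]
Final: pos=(0,0), heading=0, 3 segment(s) drawn

Start position: (0, 0)
Final position: (0, 0)
Distance = 0; < 1e-6 -> CLOSED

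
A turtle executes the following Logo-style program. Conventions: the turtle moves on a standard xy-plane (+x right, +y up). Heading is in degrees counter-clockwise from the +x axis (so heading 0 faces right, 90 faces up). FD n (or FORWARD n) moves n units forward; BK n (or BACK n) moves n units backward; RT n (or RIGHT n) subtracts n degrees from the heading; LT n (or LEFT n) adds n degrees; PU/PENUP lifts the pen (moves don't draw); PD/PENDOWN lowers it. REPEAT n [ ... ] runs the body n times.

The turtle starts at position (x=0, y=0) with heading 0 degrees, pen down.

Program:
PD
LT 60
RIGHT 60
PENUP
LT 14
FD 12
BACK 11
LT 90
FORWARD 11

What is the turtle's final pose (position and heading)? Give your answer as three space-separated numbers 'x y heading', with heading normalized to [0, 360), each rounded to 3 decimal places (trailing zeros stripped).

Executing turtle program step by step:
Start: pos=(0,0), heading=0, pen down
PD: pen down
LT 60: heading 0 -> 60
RT 60: heading 60 -> 0
PU: pen up
LT 14: heading 0 -> 14
FD 12: (0,0) -> (11.644,2.903) [heading=14, move]
BK 11: (11.644,2.903) -> (0.97,0.242) [heading=14, move]
LT 90: heading 14 -> 104
FD 11: (0.97,0.242) -> (-1.691,10.915) [heading=104, move]
Final: pos=(-1.691,10.915), heading=104, 0 segment(s) drawn

Answer: -1.691 10.915 104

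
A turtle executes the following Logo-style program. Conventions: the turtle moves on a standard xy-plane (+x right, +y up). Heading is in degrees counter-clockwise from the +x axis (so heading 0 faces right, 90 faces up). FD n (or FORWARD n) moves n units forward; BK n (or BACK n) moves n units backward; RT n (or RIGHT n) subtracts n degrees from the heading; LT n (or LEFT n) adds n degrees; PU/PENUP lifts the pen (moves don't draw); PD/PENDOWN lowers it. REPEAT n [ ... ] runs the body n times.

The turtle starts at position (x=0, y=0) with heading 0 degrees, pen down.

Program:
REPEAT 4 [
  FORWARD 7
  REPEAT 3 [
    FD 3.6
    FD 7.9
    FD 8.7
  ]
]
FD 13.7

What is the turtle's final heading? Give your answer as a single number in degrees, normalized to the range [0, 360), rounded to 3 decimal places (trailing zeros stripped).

Answer: 0

Derivation:
Executing turtle program step by step:
Start: pos=(0,0), heading=0, pen down
REPEAT 4 [
  -- iteration 1/4 --
  FD 7: (0,0) -> (7,0) [heading=0, draw]
  REPEAT 3 [
    -- iteration 1/3 --
    FD 3.6: (7,0) -> (10.6,0) [heading=0, draw]
    FD 7.9: (10.6,0) -> (18.5,0) [heading=0, draw]
    FD 8.7: (18.5,0) -> (27.2,0) [heading=0, draw]
    -- iteration 2/3 --
    FD 3.6: (27.2,0) -> (30.8,0) [heading=0, draw]
    FD 7.9: (30.8,0) -> (38.7,0) [heading=0, draw]
    FD 8.7: (38.7,0) -> (47.4,0) [heading=0, draw]
    -- iteration 3/3 --
    FD 3.6: (47.4,0) -> (51,0) [heading=0, draw]
    FD 7.9: (51,0) -> (58.9,0) [heading=0, draw]
    FD 8.7: (58.9,0) -> (67.6,0) [heading=0, draw]
  ]
  -- iteration 2/4 --
  FD 7: (67.6,0) -> (74.6,0) [heading=0, draw]
  REPEAT 3 [
    -- iteration 1/3 --
    FD 3.6: (74.6,0) -> (78.2,0) [heading=0, draw]
    FD 7.9: (78.2,0) -> (86.1,0) [heading=0, draw]
    FD 8.7: (86.1,0) -> (94.8,0) [heading=0, draw]
    -- iteration 2/3 --
    FD 3.6: (94.8,0) -> (98.4,0) [heading=0, draw]
    FD 7.9: (98.4,0) -> (106.3,0) [heading=0, draw]
    FD 8.7: (106.3,0) -> (115,0) [heading=0, draw]
    -- iteration 3/3 --
    FD 3.6: (115,0) -> (118.6,0) [heading=0, draw]
    FD 7.9: (118.6,0) -> (126.5,0) [heading=0, draw]
    FD 8.7: (126.5,0) -> (135.2,0) [heading=0, draw]
  ]
  -- iteration 3/4 --
  FD 7: (135.2,0) -> (142.2,0) [heading=0, draw]
  REPEAT 3 [
    -- iteration 1/3 --
    FD 3.6: (142.2,0) -> (145.8,0) [heading=0, draw]
    FD 7.9: (145.8,0) -> (153.7,0) [heading=0, draw]
    FD 8.7: (153.7,0) -> (162.4,0) [heading=0, draw]
    -- iteration 2/3 --
    FD 3.6: (162.4,0) -> (166,0) [heading=0, draw]
    FD 7.9: (166,0) -> (173.9,0) [heading=0, draw]
    FD 8.7: (173.9,0) -> (182.6,0) [heading=0, draw]
    -- iteration 3/3 --
    FD 3.6: (182.6,0) -> (186.2,0) [heading=0, draw]
    FD 7.9: (186.2,0) -> (194.1,0) [heading=0, draw]
    FD 8.7: (194.1,0) -> (202.8,0) [heading=0, draw]
  ]
  -- iteration 4/4 --
  FD 7: (202.8,0) -> (209.8,0) [heading=0, draw]
  REPEAT 3 [
    -- iteration 1/3 --
    FD 3.6: (209.8,0) -> (213.4,0) [heading=0, draw]
    FD 7.9: (213.4,0) -> (221.3,0) [heading=0, draw]
    FD 8.7: (221.3,0) -> (230,0) [heading=0, draw]
    -- iteration 2/3 --
    FD 3.6: (230,0) -> (233.6,0) [heading=0, draw]
    FD 7.9: (233.6,0) -> (241.5,0) [heading=0, draw]
    FD 8.7: (241.5,0) -> (250.2,0) [heading=0, draw]
    -- iteration 3/3 --
    FD 3.6: (250.2,0) -> (253.8,0) [heading=0, draw]
    FD 7.9: (253.8,0) -> (261.7,0) [heading=0, draw]
    FD 8.7: (261.7,0) -> (270.4,0) [heading=0, draw]
  ]
]
FD 13.7: (270.4,0) -> (284.1,0) [heading=0, draw]
Final: pos=(284.1,0), heading=0, 41 segment(s) drawn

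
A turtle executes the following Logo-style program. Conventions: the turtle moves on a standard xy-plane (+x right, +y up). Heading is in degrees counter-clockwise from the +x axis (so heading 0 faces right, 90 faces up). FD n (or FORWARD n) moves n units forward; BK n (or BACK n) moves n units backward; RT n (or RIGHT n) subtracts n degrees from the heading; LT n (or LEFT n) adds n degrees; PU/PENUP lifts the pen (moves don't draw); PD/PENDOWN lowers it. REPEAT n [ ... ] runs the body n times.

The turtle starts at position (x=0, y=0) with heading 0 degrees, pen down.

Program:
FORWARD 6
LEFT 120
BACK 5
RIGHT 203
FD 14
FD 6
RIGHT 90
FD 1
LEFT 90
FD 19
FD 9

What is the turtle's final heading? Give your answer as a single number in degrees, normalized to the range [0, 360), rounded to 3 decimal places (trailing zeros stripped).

Executing turtle program step by step:
Start: pos=(0,0), heading=0, pen down
FD 6: (0,0) -> (6,0) [heading=0, draw]
LT 120: heading 0 -> 120
BK 5: (6,0) -> (8.5,-4.33) [heading=120, draw]
RT 203: heading 120 -> 277
FD 14: (8.5,-4.33) -> (10.206,-18.226) [heading=277, draw]
FD 6: (10.206,-18.226) -> (10.937,-24.181) [heading=277, draw]
RT 90: heading 277 -> 187
FD 1: (10.937,-24.181) -> (9.945,-24.303) [heading=187, draw]
LT 90: heading 187 -> 277
FD 19: (9.945,-24.303) -> (12.26,-43.161) [heading=277, draw]
FD 9: (12.26,-43.161) -> (13.357,-52.094) [heading=277, draw]
Final: pos=(13.357,-52.094), heading=277, 7 segment(s) drawn

Answer: 277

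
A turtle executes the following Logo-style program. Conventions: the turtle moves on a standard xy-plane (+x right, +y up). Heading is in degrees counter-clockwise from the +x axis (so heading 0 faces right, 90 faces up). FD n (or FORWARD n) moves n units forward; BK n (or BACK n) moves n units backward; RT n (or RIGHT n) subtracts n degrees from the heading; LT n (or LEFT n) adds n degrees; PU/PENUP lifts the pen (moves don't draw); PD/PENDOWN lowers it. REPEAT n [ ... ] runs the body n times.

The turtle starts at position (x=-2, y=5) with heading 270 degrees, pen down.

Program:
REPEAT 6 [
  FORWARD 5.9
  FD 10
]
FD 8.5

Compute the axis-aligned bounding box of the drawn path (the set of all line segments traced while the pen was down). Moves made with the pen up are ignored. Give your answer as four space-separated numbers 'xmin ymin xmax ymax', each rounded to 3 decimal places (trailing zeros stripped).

Answer: -2 -98.9 -2 5

Derivation:
Executing turtle program step by step:
Start: pos=(-2,5), heading=270, pen down
REPEAT 6 [
  -- iteration 1/6 --
  FD 5.9: (-2,5) -> (-2,-0.9) [heading=270, draw]
  FD 10: (-2,-0.9) -> (-2,-10.9) [heading=270, draw]
  -- iteration 2/6 --
  FD 5.9: (-2,-10.9) -> (-2,-16.8) [heading=270, draw]
  FD 10: (-2,-16.8) -> (-2,-26.8) [heading=270, draw]
  -- iteration 3/6 --
  FD 5.9: (-2,-26.8) -> (-2,-32.7) [heading=270, draw]
  FD 10: (-2,-32.7) -> (-2,-42.7) [heading=270, draw]
  -- iteration 4/6 --
  FD 5.9: (-2,-42.7) -> (-2,-48.6) [heading=270, draw]
  FD 10: (-2,-48.6) -> (-2,-58.6) [heading=270, draw]
  -- iteration 5/6 --
  FD 5.9: (-2,-58.6) -> (-2,-64.5) [heading=270, draw]
  FD 10: (-2,-64.5) -> (-2,-74.5) [heading=270, draw]
  -- iteration 6/6 --
  FD 5.9: (-2,-74.5) -> (-2,-80.4) [heading=270, draw]
  FD 10: (-2,-80.4) -> (-2,-90.4) [heading=270, draw]
]
FD 8.5: (-2,-90.4) -> (-2,-98.9) [heading=270, draw]
Final: pos=(-2,-98.9), heading=270, 13 segment(s) drawn

Segment endpoints: x in {-2, -2, -2, -2, -2, -2, -2, -2, -2, -2, -2, -2, -2, -2}, y in {-98.9, -90.4, -80.4, -74.5, -64.5, -58.6, -48.6, -42.7, -32.7, -26.8, -16.8, -10.9, -0.9, 5}
xmin=-2, ymin=-98.9, xmax=-2, ymax=5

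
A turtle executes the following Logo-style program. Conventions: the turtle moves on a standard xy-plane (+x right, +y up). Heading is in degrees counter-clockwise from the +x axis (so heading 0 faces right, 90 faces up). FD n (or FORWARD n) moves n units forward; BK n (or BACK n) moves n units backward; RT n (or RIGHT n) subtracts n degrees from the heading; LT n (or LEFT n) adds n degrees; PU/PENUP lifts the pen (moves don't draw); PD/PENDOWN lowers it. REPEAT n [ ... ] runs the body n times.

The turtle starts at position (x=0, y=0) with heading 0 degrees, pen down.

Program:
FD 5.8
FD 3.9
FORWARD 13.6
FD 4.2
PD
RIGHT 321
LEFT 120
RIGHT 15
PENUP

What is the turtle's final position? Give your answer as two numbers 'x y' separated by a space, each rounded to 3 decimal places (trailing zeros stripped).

Executing turtle program step by step:
Start: pos=(0,0), heading=0, pen down
FD 5.8: (0,0) -> (5.8,0) [heading=0, draw]
FD 3.9: (5.8,0) -> (9.7,0) [heading=0, draw]
FD 13.6: (9.7,0) -> (23.3,0) [heading=0, draw]
FD 4.2: (23.3,0) -> (27.5,0) [heading=0, draw]
PD: pen down
RT 321: heading 0 -> 39
LT 120: heading 39 -> 159
RT 15: heading 159 -> 144
PU: pen up
Final: pos=(27.5,0), heading=144, 4 segment(s) drawn

Answer: 27.5 0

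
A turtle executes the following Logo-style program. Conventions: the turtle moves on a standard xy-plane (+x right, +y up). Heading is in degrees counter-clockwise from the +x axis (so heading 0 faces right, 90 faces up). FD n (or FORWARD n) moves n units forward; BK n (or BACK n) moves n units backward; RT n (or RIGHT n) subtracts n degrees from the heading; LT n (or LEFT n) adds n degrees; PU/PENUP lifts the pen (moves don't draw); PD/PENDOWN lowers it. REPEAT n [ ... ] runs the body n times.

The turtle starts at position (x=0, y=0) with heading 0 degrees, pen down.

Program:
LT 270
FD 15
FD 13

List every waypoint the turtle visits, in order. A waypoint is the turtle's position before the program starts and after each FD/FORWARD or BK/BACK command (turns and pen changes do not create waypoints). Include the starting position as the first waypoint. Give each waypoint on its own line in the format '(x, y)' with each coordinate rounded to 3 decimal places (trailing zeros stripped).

Executing turtle program step by step:
Start: pos=(0,0), heading=0, pen down
LT 270: heading 0 -> 270
FD 15: (0,0) -> (0,-15) [heading=270, draw]
FD 13: (0,-15) -> (0,-28) [heading=270, draw]
Final: pos=(0,-28), heading=270, 2 segment(s) drawn
Waypoints (3 total):
(0, 0)
(0, -15)
(0, -28)

Answer: (0, 0)
(0, -15)
(0, -28)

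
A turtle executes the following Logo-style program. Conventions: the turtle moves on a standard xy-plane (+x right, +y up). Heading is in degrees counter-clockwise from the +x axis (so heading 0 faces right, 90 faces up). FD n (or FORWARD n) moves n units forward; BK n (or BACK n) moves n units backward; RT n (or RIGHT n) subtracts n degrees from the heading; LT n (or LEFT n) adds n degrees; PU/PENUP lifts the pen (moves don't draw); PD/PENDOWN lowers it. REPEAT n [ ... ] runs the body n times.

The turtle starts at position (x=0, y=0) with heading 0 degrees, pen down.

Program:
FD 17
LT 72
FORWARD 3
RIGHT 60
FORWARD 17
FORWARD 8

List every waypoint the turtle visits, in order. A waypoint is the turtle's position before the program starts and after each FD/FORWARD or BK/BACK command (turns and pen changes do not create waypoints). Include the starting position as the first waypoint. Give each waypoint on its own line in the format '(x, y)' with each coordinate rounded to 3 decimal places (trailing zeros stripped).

Answer: (0, 0)
(17, 0)
(17.927, 2.853)
(34.556, 6.388)
(42.381, 8.051)

Derivation:
Executing turtle program step by step:
Start: pos=(0,0), heading=0, pen down
FD 17: (0,0) -> (17,0) [heading=0, draw]
LT 72: heading 0 -> 72
FD 3: (17,0) -> (17.927,2.853) [heading=72, draw]
RT 60: heading 72 -> 12
FD 17: (17.927,2.853) -> (34.556,6.388) [heading=12, draw]
FD 8: (34.556,6.388) -> (42.381,8.051) [heading=12, draw]
Final: pos=(42.381,8.051), heading=12, 4 segment(s) drawn
Waypoints (5 total):
(0, 0)
(17, 0)
(17.927, 2.853)
(34.556, 6.388)
(42.381, 8.051)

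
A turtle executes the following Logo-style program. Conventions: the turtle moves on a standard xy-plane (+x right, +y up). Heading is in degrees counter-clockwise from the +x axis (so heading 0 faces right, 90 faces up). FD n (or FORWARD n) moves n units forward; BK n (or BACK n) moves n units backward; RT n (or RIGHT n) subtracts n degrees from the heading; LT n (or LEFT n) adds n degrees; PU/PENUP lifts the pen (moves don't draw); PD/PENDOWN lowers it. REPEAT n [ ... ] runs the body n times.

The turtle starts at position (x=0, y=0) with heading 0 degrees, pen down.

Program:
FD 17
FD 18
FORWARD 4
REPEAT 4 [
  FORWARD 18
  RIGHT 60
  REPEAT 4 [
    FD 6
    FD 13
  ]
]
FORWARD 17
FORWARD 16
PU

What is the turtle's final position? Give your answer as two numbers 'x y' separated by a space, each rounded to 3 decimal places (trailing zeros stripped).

Executing turtle program step by step:
Start: pos=(0,0), heading=0, pen down
FD 17: (0,0) -> (17,0) [heading=0, draw]
FD 18: (17,0) -> (35,0) [heading=0, draw]
FD 4: (35,0) -> (39,0) [heading=0, draw]
REPEAT 4 [
  -- iteration 1/4 --
  FD 18: (39,0) -> (57,0) [heading=0, draw]
  RT 60: heading 0 -> 300
  REPEAT 4 [
    -- iteration 1/4 --
    FD 6: (57,0) -> (60,-5.196) [heading=300, draw]
    FD 13: (60,-5.196) -> (66.5,-16.454) [heading=300, draw]
    -- iteration 2/4 --
    FD 6: (66.5,-16.454) -> (69.5,-21.651) [heading=300, draw]
    FD 13: (69.5,-21.651) -> (76,-32.909) [heading=300, draw]
    -- iteration 3/4 --
    FD 6: (76,-32.909) -> (79,-38.105) [heading=300, draw]
    FD 13: (79,-38.105) -> (85.5,-49.363) [heading=300, draw]
    -- iteration 4/4 --
    FD 6: (85.5,-49.363) -> (88.5,-54.56) [heading=300, draw]
    FD 13: (88.5,-54.56) -> (95,-65.818) [heading=300, draw]
  ]
  -- iteration 2/4 --
  FD 18: (95,-65.818) -> (104,-81.406) [heading=300, draw]
  RT 60: heading 300 -> 240
  REPEAT 4 [
    -- iteration 1/4 --
    FD 6: (104,-81.406) -> (101,-86.603) [heading=240, draw]
    FD 13: (101,-86.603) -> (94.5,-97.861) [heading=240, draw]
    -- iteration 2/4 --
    FD 6: (94.5,-97.861) -> (91.5,-103.057) [heading=240, draw]
    FD 13: (91.5,-103.057) -> (85,-114.315) [heading=240, draw]
    -- iteration 3/4 --
    FD 6: (85,-114.315) -> (82,-119.512) [heading=240, draw]
    FD 13: (82,-119.512) -> (75.5,-130.77) [heading=240, draw]
    -- iteration 4/4 --
    FD 6: (75.5,-130.77) -> (72.5,-135.966) [heading=240, draw]
    FD 13: (72.5,-135.966) -> (66,-147.224) [heading=240, draw]
  ]
  -- iteration 3/4 --
  FD 18: (66,-147.224) -> (57,-162.813) [heading=240, draw]
  RT 60: heading 240 -> 180
  REPEAT 4 [
    -- iteration 1/4 --
    FD 6: (57,-162.813) -> (51,-162.813) [heading=180, draw]
    FD 13: (51,-162.813) -> (38,-162.813) [heading=180, draw]
    -- iteration 2/4 --
    FD 6: (38,-162.813) -> (32,-162.813) [heading=180, draw]
    FD 13: (32,-162.813) -> (19,-162.813) [heading=180, draw]
    -- iteration 3/4 --
    FD 6: (19,-162.813) -> (13,-162.813) [heading=180, draw]
    FD 13: (13,-162.813) -> (0,-162.813) [heading=180, draw]
    -- iteration 4/4 --
    FD 6: (0,-162.813) -> (-6,-162.813) [heading=180, draw]
    FD 13: (-6,-162.813) -> (-19,-162.813) [heading=180, draw]
  ]
  -- iteration 4/4 --
  FD 18: (-19,-162.813) -> (-37,-162.813) [heading=180, draw]
  RT 60: heading 180 -> 120
  REPEAT 4 [
    -- iteration 1/4 --
    FD 6: (-37,-162.813) -> (-40,-157.617) [heading=120, draw]
    FD 13: (-40,-157.617) -> (-46.5,-146.358) [heading=120, draw]
    -- iteration 2/4 --
    FD 6: (-46.5,-146.358) -> (-49.5,-141.162) [heading=120, draw]
    FD 13: (-49.5,-141.162) -> (-56,-129.904) [heading=120, draw]
    -- iteration 3/4 --
    FD 6: (-56,-129.904) -> (-59,-124.708) [heading=120, draw]
    FD 13: (-59,-124.708) -> (-65.5,-113.449) [heading=120, draw]
    -- iteration 4/4 --
    FD 6: (-65.5,-113.449) -> (-68.5,-108.253) [heading=120, draw]
    FD 13: (-68.5,-108.253) -> (-75,-96.995) [heading=120, draw]
  ]
]
FD 17: (-75,-96.995) -> (-83.5,-82.272) [heading=120, draw]
FD 16: (-83.5,-82.272) -> (-91.5,-68.416) [heading=120, draw]
PU: pen up
Final: pos=(-91.5,-68.416), heading=120, 41 segment(s) drawn

Answer: -91.5 -68.416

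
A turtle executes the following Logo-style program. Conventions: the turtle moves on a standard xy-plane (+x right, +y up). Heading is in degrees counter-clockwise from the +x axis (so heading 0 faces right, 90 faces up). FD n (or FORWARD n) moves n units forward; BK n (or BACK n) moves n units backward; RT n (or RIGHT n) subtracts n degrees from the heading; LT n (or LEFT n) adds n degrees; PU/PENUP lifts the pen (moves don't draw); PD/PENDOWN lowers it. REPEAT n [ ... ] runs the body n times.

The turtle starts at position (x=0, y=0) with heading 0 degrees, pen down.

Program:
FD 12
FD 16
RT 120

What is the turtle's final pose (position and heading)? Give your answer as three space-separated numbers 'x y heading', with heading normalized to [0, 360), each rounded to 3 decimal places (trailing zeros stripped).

Executing turtle program step by step:
Start: pos=(0,0), heading=0, pen down
FD 12: (0,0) -> (12,0) [heading=0, draw]
FD 16: (12,0) -> (28,0) [heading=0, draw]
RT 120: heading 0 -> 240
Final: pos=(28,0), heading=240, 2 segment(s) drawn

Answer: 28 0 240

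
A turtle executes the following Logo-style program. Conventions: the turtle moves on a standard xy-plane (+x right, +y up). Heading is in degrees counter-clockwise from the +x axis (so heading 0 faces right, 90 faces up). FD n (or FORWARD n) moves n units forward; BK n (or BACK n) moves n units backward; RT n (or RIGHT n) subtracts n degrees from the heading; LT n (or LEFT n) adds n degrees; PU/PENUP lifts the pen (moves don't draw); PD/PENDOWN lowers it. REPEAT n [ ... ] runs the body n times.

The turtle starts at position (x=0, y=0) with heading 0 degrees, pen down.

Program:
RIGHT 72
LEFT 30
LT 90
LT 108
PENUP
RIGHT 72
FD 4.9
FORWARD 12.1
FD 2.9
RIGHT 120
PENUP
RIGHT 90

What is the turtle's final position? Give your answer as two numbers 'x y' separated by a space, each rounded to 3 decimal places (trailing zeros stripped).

Executing turtle program step by step:
Start: pos=(0,0), heading=0, pen down
RT 72: heading 0 -> 288
LT 30: heading 288 -> 318
LT 90: heading 318 -> 48
LT 108: heading 48 -> 156
PU: pen up
RT 72: heading 156 -> 84
FD 4.9: (0,0) -> (0.512,4.873) [heading=84, move]
FD 12.1: (0.512,4.873) -> (1.777,16.907) [heading=84, move]
FD 2.9: (1.777,16.907) -> (2.08,19.791) [heading=84, move]
RT 120: heading 84 -> 324
PU: pen up
RT 90: heading 324 -> 234
Final: pos=(2.08,19.791), heading=234, 0 segment(s) drawn

Answer: 2.08 19.791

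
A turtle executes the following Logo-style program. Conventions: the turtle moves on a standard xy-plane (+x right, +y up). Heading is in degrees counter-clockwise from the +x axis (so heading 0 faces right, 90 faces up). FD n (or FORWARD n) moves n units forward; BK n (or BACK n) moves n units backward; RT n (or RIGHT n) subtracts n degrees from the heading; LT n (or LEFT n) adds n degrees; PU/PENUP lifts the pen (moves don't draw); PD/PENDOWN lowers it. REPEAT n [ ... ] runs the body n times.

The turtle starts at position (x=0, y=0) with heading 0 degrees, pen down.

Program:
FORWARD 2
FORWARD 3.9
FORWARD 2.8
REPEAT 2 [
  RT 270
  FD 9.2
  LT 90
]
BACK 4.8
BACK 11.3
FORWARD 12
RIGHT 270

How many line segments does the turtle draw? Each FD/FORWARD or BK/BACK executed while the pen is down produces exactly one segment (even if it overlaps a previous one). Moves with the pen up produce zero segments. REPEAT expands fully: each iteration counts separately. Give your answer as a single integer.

Answer: 8

Derivation:
Executing turtle program step by step:
Start: pos=(0,0), heading=0, pen down
FD 2: (0,0) -> (2,0) [heading=0, draw]
FD 3.9: (2,0) -> (5.9,0) [heading=0, draw]
FD 2.8: (5.9,0) -> (8.7,0) [heading=0, draw]
REPEAT 2 [
  -- iteration 1/2 --
  RT 270: heading 0 -> 90
  FD 9.2: (8.7,0) -> (8.7,9.2) [heading=90, draw]
  LT 90: heading 90 -> 180
  -- iteration 2/2 --
  RT 270: heading 180 -> 270
  FD 9.2: (8.7,9.2) -> (8.7,0) [heading=270, draw]
  LT 90: heading 270 -> 0
]
BK 4.8: (8.7,0) -> (3.9,0) [heading=0, draw]
BK 11.3: (3.9,0) -> (-7.4,0) [heading=0, draw]
FD 12: (-7.4,0) -> (4.6,0) [heading=0, draw]
RT 270: heading 0 -> 90
Final: pos=(4.6,0), heading=90, 8 segment(s) drawn
Segments drawn: 8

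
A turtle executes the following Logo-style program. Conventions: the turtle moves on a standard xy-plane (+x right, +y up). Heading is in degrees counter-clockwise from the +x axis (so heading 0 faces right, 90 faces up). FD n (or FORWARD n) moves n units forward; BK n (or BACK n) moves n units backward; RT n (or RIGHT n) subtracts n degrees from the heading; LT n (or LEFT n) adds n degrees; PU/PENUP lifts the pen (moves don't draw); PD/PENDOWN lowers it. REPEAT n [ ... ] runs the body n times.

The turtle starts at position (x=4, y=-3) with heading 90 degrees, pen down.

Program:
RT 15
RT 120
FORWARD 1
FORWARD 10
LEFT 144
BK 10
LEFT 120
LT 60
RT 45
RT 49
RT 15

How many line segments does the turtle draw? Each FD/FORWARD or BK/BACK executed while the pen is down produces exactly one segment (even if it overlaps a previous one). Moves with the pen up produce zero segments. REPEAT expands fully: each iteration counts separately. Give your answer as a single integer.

Answer: 3

Derivation:
Executing turtle program step by step:
Start: pos=(4,-3), heading=90, pen down
RT 15: heading 90 -> 75
RT 120: heading 75 -> 315
FD 1: (4,-3) -> (4.707,-3.707) [heading=315, draw]
FD 10: (4.707,-3.707) -> (11.778,-10.778) [heading=315, draw]
LT 144: heading 315 -> 99
BK 10: (11.778,-10.778) -> (13.343,-20.655) [heading=99, draw]
LT 120: heading 99 -> 219
LT 60: heading 219 -> 279
RT 45: heading 279 -> 234
RT 49: heading 234 -> 185
RT 15: heading 185 -> 170
Final: pos=(13.343,-20.655), heading=170, 3 segment(s) drawn
Segments drawn: 3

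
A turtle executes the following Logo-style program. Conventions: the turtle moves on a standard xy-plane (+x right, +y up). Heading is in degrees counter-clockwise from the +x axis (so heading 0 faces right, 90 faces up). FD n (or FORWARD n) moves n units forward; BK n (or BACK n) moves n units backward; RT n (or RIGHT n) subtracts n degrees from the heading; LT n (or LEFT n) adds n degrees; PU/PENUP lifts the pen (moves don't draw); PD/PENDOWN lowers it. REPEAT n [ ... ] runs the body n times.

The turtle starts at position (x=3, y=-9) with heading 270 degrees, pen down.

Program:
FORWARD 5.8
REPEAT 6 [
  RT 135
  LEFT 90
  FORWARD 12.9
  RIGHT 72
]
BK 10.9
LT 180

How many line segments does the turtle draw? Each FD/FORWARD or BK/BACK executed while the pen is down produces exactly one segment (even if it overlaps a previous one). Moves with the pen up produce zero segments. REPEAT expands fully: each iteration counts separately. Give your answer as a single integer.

Answer: 8

Derivation:
Executing turtle program step by step:
Start: pos=(3,-9), heading=270, pen down
FD 5.8: (3,-9) -> (3,-14.8) [heading=270, draw]
REPEAT 6 [
  -- iteration 1/6 --
  RT 135: heading 270 -> 135
  LT 90: heading 135 -> 225
  FD 12.9: (3,-14.8) -> (-6.122,-23.922) [heading=225, draw]
  RT 72: heading 225 -> 153
  -- iteration 2/6 --
  RT 135: heading 153 -> 18
  LT 90: heading 18 -> 108
  FD 12.9: (-6.122,-23.922) -> (-10.108,-11.653) [heading=108, draw]
  RT 72: heading 108 -> 36
  -- iteration 3/6 --
  RT 135: heading 36 -> 261
  LT 90: heading 261 -> 351
  FD 12.9: (-10.108,-11.653) -> (2.633,-13.671) [heading=351, draw]
  RT 72: heading 351 -> 279
  -- iteration 4/6 --
  RT 135: heading 279 -> 144
  LT 90: heading 144 -> 234
  FD 12.9: (2.633,-13.671) -> (-4.949,-24.107) [heading=234, draw]
  RT 72: heading 234 -> 162
  -- iteration 5/6 --
  RT 135: heading 162 -> 27
  LT 90: heading 27 -> 117
  FD 12.9: (-4.949,-24.107) -> (-10.806,-12.613) [heading=117, draw]
  RT 72: heading 117 -> 45
  -- iteration 6/6 --
  RT 135: heading 45 -> 270
  LT 90: heading 270 -> 0
  FD 12.9: (-10.806,-12.613) -> (2.094,-12.613) [heading=0, draw]
  RT 72: heading 0 -> 288
]
BK 10.9: (2.094,-12.613) -> (-1.274,-2.247) [heading=288, draw]
LT 180: heading 288 -> 108
Final: pos=(-1.274,-2.247), heading=108, 8 segment(s) drawn
Segments drawn: 8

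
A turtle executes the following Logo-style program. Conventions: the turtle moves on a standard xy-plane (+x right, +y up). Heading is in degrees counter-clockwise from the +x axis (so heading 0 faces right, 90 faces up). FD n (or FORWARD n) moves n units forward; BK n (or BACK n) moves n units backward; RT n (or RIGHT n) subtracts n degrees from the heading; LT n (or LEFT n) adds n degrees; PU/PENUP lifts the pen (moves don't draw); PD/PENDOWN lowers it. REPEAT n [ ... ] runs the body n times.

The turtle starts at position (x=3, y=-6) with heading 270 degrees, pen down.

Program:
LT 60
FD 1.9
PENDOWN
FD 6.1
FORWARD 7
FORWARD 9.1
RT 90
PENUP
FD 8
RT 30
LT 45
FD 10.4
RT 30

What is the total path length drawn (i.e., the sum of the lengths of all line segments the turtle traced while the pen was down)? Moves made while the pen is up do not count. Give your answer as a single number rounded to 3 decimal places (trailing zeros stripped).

Executing turtle program step by step:
Start: pos=(3,-6), heading=270, pen down
LT 60: heading 270 -> 330
FD 1.9: (3,-6) -> (4.645,-6.95) [heading=330, draw]
PD: pen down
FD 6.1: (4.645,-6.95) -> (9.928,-10) [heading=330, draw]
FD 7: (9.928,-10) -> (15.99,-13.5) [heading=330, draw]
FD 9.1: (15.99,-13.5) -> (23.871,-18.05) [heading=330, draw]
RT 90: heading 330 -> 240
PU: pen up
FD 8: (23.871,-18.05) -> (19.871,-24.978) [heading=240, move]
RT 30: heading 240 -> 210
LT 45: heading 210 -> 255
FD 10.4: (19.871,-24.978) -> (17.179,-35.024) [heading=255, move]
RT 30: heading 255 -> 225
Final: pos=(17.179,-35.024), heading=225, 4 segment(s) drawn

Segment lengths:
  seg 1: (3,-6) -> (4.645,-6.95), length = 1.9
  seg 2: (4.645,-6.95) -> (9.928,-10), length = 6.1
  seg 3: (9.928,-10) -> (15.99,-13.5), length = 7
  seg 4: (15.99,-13.5) -> (23.871,-18.05), length = 9.1
Total = 24.1

Answer: 24.1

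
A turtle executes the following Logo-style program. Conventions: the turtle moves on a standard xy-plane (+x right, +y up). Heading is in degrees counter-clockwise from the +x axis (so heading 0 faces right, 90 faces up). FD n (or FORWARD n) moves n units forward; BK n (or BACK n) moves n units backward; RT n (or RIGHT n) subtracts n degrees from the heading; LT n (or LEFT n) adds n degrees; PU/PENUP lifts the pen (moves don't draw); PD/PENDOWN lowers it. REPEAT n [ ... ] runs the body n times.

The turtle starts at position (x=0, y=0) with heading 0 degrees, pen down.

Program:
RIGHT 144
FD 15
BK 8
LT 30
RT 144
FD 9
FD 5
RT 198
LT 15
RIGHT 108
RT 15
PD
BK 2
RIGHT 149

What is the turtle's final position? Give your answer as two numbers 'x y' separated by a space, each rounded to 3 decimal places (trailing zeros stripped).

Executing turtle program step by step:
Start: pos=(0,0), heading=0, pen down
RT 144: heading 0 -> 216
FD 15: (0,0) -> (-12.135,-8.817) [heading=216, draw]
BK 8: (-12.135,-8.817) -> (-5.663,-4.114) [heading=216, draw]
LT 30: heading 216 -> 246
RT 144: heading 246 -> 102
FD 9: (-5.663,-4.114) -> (-7.534,4.689) [heading=102, draw]
FD 5: (-7.534,4.689) -> (-8.574,9.58) [heading=102, draw]
RT 198: heading 102 -> 264
LT 15: heading 264 -> 279
RT 108: heading 279 -> 171
RT 15: heading 171 -> 156
PD: pen down
BK 2: (-8.574,9.58) -> (-6.747,8.766) [heading=156, draw]
RT 149: heading 156 -> 7
Final: pos=(-6.747,8.766), heading=7, 5 segment(s) drawn

Answer: -6.747 8.766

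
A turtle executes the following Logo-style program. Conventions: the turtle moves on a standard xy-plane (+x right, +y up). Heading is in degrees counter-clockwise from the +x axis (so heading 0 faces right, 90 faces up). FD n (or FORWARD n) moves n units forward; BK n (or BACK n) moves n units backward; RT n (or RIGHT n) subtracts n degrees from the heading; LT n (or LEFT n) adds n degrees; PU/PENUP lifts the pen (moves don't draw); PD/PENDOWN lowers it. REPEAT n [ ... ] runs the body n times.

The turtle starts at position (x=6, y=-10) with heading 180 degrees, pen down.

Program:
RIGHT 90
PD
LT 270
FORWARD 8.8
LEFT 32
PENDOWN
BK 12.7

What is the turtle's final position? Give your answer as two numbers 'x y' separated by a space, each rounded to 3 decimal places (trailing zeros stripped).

Executing turtle program step by step:
Start: pos=(6,-10), heading=180, pen down
RT 90: heading 180 -> 90
PD: pen down
LT 270: heading 90 -> 0
FD 8.8: (6,-10) -> (14.8,-10) [heading=0, draw]
LT 32: heading 0 -> 32
PD: pen down
BK 12.7: (14.8,-10) -> (4.03,-16.73) [heading=32, draw]
Final: pos=(4.03,-16.73), heading=32, 2 segment(s) drawn

Answer: 4.03 -16.73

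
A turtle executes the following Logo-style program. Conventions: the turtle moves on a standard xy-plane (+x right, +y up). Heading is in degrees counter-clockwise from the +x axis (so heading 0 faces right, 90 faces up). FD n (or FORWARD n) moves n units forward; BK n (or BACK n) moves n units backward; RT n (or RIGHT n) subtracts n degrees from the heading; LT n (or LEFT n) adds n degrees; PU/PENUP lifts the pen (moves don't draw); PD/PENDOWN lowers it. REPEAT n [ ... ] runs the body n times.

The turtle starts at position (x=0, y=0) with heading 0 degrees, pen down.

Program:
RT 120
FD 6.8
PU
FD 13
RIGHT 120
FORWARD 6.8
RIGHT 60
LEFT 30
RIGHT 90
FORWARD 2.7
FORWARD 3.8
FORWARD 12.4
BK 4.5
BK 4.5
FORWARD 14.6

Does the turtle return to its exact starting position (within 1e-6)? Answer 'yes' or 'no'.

Executing turtle program step by step:
Start: pos=(0,0), heading=0, pen down
RT 120: heading 0 -> 240
FD 6.8: (0,0) -> (-3.4,-5.889) [heading=240, draw]
PU: pen up
FD 13: (-3.4,-5.889) -> (-9.9,-17.147) [heading=240, move]
RT 120: heading 240 -> 120
FD 6.8: (-9.9,-17.147) -> (-13.3,-11.258) [heading=120, move]
RT 60: heading 120 -> 60
LT 30: heading 60 -> 90
RT 90: heading 90 -> 0
FD 2.7: (-13.3,-11.258) -> (-10.6,-11.258) [heading=0, move]
FD 3.8: (-10.6,-11.258) -> (-6.8,-11.258) [heading=0, move]
FD 12.4: (-6.8,-11.258) -> (5.6,-11.258) [heading=0, move]
BK 4.5: (5.6,-11.258) -> (1.1,-11.258) [heading=0, move]
BK 4.5: (1.1,-11.258) -> (-3.4,-11.258) [heading=0, move]
FD 14.6: (-3.4,-11.258) -> (11.2,-11.258) [heading=0, move]
Final: pos=(11.2,-11.258), heading=0, 1 segment(s) drawn

Start position: (0, 0)
Final position: (11.2, -11.258)
Distance = 15.88; >= 1e-6 -> NOT closed

Answer: no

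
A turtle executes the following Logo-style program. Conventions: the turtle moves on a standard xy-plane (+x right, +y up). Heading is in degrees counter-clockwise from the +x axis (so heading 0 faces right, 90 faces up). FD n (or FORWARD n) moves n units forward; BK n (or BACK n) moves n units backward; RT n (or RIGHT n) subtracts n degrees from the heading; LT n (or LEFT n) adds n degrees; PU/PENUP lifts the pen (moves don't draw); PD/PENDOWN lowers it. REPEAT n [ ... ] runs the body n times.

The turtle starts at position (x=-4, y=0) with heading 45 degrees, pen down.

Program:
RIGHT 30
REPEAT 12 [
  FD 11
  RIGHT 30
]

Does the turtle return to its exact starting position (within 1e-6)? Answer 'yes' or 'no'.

Answer: yes

Derivation:
Executing turtle program step by step:
Start: pos=(-4,0), heading=45, pen down
RT 30: heading 45 -> 15
REPEAT 12 [
  -- iteration 1/12 --
  FD 11: (-4,0) -> (6.625,2.847) [heading=15, draw]
  RT 30: heading 15 -> 345
  -- iteration 2/12 --
  FD 11: (6.625,2.847) -> (17.25,0) [heading=345, draw]
  RT 30: heading 345 -> 315
  -- iteration 3/12 --
  FD 11: (17.25,0) -> (25.029,-7.778) [heading=315, draw]
  RT 30: heading 315 -> 285
  -- iteration 4/12 --
  FD 11: (25.029,-7.778) -> (27.876,-18.403) [heading=285, draw]
  RT 30: heading 285 -> 255
  -- iteration 5/12 --
  FD 11: (27.876,-18.403) -> (25.029,-29.029) [heading=255, draw]
  RT 30: heading 255 -> 225
  -- iteration 6/12 --
  FD 11: (25.029,-29.029) -> (17.25,-36.807) [heading=225, draw]
  RT 30: heading 225 -> 195
  -- iteration 7/12 --
  FD 11: (17.25,-36.807) -> (6.625,-39.654) [heading=195, draw]
  RT 30: heading 195 -> 165
  -- iteration 8/12 --
  FD 11: (6.625,-39.654) -> (-4,-36.807) [heading=165, draw]
  RT 30: heading 165 -> 135
  -- iteration 9/12 --
  FD 11: (-4,-36.807) -> (-11.778,-29.029) [heading=135, draw]
  RT 30: heading 135 -> 105
  -- iteration 10/12 --
  FD 11: (-11.778,-29.029) -> (-14.625,-18.403) [heading=105, draw]
  RT 30: heading 105 -> 75
  -- iteration 11/12 --
  FD 11: (-14.625,-18.403) -> (-11.778,-7.778) [heading=75, draw]
  RT 30: heading 75 -> 45
  -- iteration 12/12 --
  FD 11: (-11.778,-7.778) -> (-4,0) [heading=45, draw]
  RT 30: heading 45 -> 15
]
Final: pos=(-4,0), heading=15, 12 segment(s) drawn

Start position: (-4, 0)
Final position: (-4, 0)
Distance = 0; < 1e-6 -> CLOSED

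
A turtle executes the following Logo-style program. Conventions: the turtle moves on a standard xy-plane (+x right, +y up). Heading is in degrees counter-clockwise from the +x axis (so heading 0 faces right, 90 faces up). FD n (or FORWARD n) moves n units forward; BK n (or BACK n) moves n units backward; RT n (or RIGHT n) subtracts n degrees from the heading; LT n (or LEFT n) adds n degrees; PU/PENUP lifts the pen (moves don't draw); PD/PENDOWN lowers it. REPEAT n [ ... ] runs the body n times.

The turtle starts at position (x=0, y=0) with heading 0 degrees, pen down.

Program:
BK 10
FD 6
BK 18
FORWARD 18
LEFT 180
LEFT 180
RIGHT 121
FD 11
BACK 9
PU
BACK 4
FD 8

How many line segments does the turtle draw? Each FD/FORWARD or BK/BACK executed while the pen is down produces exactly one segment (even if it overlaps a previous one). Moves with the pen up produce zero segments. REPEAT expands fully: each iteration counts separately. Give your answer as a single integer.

Executing turtle program step by step:
Start: pos=(0,0), heading=0, pen down
BK 10: (0,0) -> (-10,0) [heading=0, draw]
FD 6: (-10,0) -> (-4,0) [heading=0, draw]
BK 18: (-4,0) -> (-22,0) [heading=0, draw]
FD 18: (-22,0) -> (-4,0) [heading=0, draw]
LT 180: heading 0 -> 180
LT 180: heading 180 -> 0
RT 121: heading 0 -> 239
FD 11: (-4,0) -> (-9.665,-9.429) [heading=239, draw]
BK 9: (-9.665,-9.429) -> (-5.03,-1.714) [heading=239, draw]
PU: pen up
BK 4: (-5.03,-1.714) -> (-2.97,1.714) [heading=239, move]
FD 8: (-2.97,1.714) -> (-7.09,-5.143) [heading=239, move]
Final: pos=(-7.09,-5.143), heading=239, 6 segment(s) drawn
Segments drawn: 6

Answer: 6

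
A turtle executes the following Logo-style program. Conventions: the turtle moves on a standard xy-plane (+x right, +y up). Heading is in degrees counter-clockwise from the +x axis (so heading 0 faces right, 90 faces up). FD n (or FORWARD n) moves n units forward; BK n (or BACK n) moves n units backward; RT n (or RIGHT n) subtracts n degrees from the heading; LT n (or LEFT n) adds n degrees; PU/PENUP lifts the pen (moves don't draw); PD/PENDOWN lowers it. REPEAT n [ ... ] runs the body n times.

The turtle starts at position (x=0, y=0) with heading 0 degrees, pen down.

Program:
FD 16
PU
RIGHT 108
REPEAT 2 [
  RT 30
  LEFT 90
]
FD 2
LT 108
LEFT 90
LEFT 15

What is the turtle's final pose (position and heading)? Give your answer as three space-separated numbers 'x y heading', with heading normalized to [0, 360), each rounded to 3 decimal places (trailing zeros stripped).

Executing turtle program step by step:
Start: pos=(0,0), heading=0, pen down
FD 16: (0,0) -> (16,0) [heading=0, draw]
PU: pen up
RT 108: heading 0 -> 252
REPEAT 2 [
  -- iteration 1/2 --
  RT 30: heading 252 -> 222
  LT 90: heading 222 -> 312
  -- iteration 2/2 --
  RT 30: heading 312 -> 282
  LT 90: heading 282 -> 12
]
FD 2: (16,0) -> (17.956,0.416) [heading=12, move]
LT 108: heading 12 -> 120
LT 90: heading 120 -> 210
LT 15: heading 210 -> 225
Final: pos=(17.956,0.416), heading=225, 1 segment(s) drawn

Answer: 17.956 0.416 225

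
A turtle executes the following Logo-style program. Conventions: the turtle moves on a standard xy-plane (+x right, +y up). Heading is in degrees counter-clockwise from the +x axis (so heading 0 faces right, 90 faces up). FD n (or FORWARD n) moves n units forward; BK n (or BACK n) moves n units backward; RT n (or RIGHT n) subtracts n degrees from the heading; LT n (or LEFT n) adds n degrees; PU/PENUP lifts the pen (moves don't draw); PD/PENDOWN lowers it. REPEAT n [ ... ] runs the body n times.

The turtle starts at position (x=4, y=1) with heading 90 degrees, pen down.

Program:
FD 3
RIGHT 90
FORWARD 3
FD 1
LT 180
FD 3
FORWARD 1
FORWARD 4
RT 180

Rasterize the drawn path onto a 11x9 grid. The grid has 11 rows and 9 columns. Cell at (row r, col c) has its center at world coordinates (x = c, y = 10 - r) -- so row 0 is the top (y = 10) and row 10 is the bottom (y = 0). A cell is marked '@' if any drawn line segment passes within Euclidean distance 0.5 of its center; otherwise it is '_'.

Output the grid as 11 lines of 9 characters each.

Segment 0: (4,1) -> (4,4)
Segment 1: (4,4) -> (7,4)
Segment 2: (7,4) -> (8,4)
Segment 3: (8,4) -> (5,4)
Segment 4: (5,4) -> (4,4)
Segment 5: (4,4) -> (0,4)

Answer: _________
_________
_________
_________
_________
_________
@@@@@@@@@
____@____
____@____
____@____
_________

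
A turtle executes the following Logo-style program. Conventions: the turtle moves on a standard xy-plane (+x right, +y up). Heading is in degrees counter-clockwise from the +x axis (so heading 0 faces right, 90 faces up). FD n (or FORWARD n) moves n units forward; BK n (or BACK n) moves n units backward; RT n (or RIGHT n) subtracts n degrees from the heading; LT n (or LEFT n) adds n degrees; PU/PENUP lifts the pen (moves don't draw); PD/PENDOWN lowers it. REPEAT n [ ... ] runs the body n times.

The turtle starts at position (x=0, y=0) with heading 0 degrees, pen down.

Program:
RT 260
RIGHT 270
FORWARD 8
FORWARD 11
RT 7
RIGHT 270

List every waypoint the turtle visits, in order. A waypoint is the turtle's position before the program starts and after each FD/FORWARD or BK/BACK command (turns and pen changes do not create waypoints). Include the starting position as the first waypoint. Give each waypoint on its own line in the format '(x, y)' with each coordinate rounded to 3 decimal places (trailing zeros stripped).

Answer: (0, 0)
(-7.878, -1.389)
(-18.711, -3.299)

Derivation:
Executing turtle program step by step:
Start: pos=(0,0), heading=0, pen down
RT 260: heading 0 -> 100
RT 270: heading 100 -> 190
FD 8: (0,0) -> (-7.878,-1.389) [heading=190, draw]
FD 11: (-7.878,-1.389) -> (-18.711,-3.299) [heading=190, draw]
RT 7: heading 190 -> 183
RT 270: heading 183 -> 273
Final: pos=(-18.711,-3.299), heading=273, 2 segment(s) drawn
Waypoints (3 total):
(0, 0)
(-7.878, -1.389)
(-18.711, -3.299)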